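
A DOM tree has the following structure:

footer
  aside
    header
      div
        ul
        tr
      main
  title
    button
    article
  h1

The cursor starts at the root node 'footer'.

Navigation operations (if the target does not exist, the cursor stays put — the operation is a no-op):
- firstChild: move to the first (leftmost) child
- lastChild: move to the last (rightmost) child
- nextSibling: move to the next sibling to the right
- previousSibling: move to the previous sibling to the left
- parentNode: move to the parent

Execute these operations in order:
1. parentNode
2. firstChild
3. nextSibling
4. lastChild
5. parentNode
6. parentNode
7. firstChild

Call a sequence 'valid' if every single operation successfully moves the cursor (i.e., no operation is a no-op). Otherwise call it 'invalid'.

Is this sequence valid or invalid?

After 1 (parentNode): footer (no-op, stayed)
After 2 (firstChild): aside
After 3 (nextSibling): title
After 4 (lastChild): article
After 5 (parentNode): title
After 6 (parentNode): footer
After 7 (firstChild): aside

Answer: invalid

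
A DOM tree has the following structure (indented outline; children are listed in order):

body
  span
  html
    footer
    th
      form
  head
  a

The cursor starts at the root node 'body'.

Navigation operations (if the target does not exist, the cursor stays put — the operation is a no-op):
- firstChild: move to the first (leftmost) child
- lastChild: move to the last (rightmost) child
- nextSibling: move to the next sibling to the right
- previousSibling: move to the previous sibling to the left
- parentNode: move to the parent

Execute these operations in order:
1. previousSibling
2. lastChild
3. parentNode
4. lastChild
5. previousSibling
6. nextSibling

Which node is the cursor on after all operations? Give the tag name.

After 1 (previousSibling): body (no-op, stayed)
After 2 (lastChild): a
After 3 (parentNode): body
After 4 (lastChild): a
After 5 (previousSibling): head
After 6 (nextSibling): a

Answer: a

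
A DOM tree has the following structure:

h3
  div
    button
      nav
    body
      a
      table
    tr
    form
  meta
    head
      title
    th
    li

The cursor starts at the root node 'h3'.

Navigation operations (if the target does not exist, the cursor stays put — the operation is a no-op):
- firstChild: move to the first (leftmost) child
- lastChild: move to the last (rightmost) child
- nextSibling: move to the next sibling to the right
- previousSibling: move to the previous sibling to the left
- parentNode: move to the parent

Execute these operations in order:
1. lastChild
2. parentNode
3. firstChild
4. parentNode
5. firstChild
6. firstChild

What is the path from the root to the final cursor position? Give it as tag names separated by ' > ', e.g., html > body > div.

Answer: h3 > div > button

Derivation:
After 1 (lastChild): meta
After 2 (parentNode): h3
After 3 (firstChild): div
After 4 (parentNode): h3
After 5 (firstChild): div
After 6 (firstChild): button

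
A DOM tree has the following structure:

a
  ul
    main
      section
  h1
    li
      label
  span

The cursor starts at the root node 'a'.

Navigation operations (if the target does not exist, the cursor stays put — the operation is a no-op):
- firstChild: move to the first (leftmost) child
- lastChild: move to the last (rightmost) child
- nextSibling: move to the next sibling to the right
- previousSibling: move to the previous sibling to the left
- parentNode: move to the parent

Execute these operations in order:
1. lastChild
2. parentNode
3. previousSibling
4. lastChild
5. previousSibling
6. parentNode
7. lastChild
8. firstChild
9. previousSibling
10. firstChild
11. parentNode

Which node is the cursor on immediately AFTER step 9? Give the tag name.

Answer: h1

Derivation:
After 1 (lastChild): span
After 2 (parentNode): a
After 3 (previousSibling): a (no-op, stayed)
After 4 (lastChild): span
After 5 (previousSibling): h1
After 6 (parentNode): a
After 7 (lastChild): span
After 8 (firstChild): span (no-op, stayed)
After 9 (previousSibling): h1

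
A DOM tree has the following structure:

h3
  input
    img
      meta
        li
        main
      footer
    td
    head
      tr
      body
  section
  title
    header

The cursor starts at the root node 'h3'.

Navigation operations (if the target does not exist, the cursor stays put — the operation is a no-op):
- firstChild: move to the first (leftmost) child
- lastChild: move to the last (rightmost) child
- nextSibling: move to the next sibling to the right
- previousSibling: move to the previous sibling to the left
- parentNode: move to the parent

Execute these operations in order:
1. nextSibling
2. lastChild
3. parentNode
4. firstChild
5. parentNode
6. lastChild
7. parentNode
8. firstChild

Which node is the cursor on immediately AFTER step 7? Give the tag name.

Answer: h3

Derivation:
After 1 (nextSibling): h3 (no-op, stayed)
After 2 (lastChild): title
After 3 (parentNode): h3
After 4 (firstChild): input
After 5 (parentNode): h3
After 6 (lastChild): title
After 7 (parentNode): h3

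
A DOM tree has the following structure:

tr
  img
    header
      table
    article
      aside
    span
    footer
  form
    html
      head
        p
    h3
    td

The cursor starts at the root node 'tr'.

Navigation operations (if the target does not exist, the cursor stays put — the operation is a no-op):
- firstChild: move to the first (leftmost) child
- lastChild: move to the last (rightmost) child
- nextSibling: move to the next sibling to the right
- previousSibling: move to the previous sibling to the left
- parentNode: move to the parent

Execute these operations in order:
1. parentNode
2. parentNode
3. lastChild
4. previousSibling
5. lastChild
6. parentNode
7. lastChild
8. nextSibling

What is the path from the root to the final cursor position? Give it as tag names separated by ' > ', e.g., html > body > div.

After 1 (parentNode): tr (no-op, stayed)
After 2 (parentNode): tr (no-op, stayed)
After 3 (lastChild): form
After 4 (previousSibling): img
After 5 (lastChild): footer
After 6 (parentNode): img
After 7 (lastChild): footer
After 8 (nextSibling): footer (no-op, stayed)

Answer: tr > img > footer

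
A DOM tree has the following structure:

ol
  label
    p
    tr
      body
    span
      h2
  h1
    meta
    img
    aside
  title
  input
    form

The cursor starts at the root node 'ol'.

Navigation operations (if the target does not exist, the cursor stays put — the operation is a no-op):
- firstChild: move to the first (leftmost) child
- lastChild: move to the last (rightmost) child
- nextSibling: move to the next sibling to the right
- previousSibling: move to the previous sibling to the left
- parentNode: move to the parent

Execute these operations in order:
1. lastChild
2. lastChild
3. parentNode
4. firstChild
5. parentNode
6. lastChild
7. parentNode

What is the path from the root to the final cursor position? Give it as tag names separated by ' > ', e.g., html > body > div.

Answer: ol > input

Derivation:
After 1 (lastChild): input
After 2 (lastChild): form
After 3 (parentNode): input
After 4 (firstChild): form
After 5 (parentNode): input
After 6 (lastChild): form
After 7 (parentNode): input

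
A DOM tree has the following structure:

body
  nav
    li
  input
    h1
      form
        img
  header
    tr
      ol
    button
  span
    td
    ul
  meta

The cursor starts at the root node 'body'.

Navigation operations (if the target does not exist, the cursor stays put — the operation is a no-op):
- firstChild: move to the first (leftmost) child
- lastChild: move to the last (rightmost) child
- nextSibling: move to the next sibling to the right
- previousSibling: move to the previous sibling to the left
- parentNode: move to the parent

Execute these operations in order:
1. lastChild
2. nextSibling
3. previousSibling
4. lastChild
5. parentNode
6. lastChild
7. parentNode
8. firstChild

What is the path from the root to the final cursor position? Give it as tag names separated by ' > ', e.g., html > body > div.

Answer: body > span > td

Derivation:
After 1 (lastChild): meta
After 2 (nextSibling): meta (no-op, stayed)
After 3 (previousSibling): span
After 4 (lastChild): ul
After 5 (parentNode): span
After 6 (lastChild): ul
After 7 (parentNode): span
After 8 (firstChild): td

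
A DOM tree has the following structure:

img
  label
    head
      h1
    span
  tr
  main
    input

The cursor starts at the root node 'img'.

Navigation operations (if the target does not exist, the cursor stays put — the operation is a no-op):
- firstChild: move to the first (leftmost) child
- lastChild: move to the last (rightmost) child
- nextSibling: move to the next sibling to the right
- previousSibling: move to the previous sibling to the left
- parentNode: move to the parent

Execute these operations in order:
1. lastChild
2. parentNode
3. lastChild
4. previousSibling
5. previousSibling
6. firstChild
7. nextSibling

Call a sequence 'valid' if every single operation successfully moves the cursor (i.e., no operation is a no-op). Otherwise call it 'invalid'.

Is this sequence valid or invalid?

After 1 (lastChild): main
After 2 (parentNode): img
After 3 (lastChild): main
After 4 (previousSibling): tr
After 5 (previousSibling): label
After 6 (firstChild): head
After 7 (nextSibling): span

Answer: valid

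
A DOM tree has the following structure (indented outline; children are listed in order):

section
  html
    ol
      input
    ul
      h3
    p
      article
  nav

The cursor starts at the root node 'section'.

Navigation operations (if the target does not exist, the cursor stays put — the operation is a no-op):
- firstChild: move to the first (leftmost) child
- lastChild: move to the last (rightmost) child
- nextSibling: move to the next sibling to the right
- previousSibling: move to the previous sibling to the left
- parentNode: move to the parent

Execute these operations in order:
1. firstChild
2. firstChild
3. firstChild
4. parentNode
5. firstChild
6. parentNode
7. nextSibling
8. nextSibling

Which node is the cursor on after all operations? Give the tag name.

After 1 (firstChild): html
After 2 (firstChild): ol
After 3 (firstChild): input
After 4 (parentNode): ol
After 5 (firstChild): input
After 6 (parentNode): ol
After 7 (nextSibling): ul
After 8 (nextSibling): p

Answer: p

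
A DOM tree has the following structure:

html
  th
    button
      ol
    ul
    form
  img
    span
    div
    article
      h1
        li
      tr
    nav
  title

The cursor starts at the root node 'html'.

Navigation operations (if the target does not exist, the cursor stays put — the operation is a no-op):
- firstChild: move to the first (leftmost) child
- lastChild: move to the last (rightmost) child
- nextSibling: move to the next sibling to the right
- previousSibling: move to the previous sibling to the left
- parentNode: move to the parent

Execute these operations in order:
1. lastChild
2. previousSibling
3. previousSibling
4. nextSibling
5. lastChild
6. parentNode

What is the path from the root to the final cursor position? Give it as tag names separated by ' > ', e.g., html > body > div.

Answer: html > img

Derivation:
After 1 (lastChild): title
After 2 (previousSibling): img
After 3 (previousSibling): th
After 4 (nextSibling): img
After 5 (lastChild): nav
After 6 (parentNode): img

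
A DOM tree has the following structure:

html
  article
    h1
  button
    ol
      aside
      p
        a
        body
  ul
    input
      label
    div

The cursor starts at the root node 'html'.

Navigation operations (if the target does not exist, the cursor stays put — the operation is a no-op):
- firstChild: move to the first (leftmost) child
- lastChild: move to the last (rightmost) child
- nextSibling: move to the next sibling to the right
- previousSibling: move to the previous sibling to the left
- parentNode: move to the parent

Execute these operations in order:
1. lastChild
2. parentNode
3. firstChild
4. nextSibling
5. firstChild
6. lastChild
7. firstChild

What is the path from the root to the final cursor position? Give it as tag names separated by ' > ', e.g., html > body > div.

Answer: html > button > ol > p > a

Derivation:
After 1 (lastChild): ul
After 2 (parentNode): html
After 3 (firstChild): article
After 4 (nextSibling): button
After 5 (firstChild): ol
After 6 (lastChild): p
After 7 (firstChild): a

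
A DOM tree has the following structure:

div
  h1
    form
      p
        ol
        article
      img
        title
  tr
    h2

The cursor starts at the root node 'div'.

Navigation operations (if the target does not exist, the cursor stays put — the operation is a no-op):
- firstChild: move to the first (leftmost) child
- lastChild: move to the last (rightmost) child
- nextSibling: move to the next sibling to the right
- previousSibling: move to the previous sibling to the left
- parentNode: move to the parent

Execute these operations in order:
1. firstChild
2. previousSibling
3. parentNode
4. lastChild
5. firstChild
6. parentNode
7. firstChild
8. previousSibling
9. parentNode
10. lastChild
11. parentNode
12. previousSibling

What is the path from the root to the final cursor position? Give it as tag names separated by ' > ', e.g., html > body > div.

Answer: div > h1

Derivation:
After 1 (firstChild): h1
After 2 (previousSibling): h1 (no-op, stayed)
After 3 (parentNode): div
After 4 (lastChild): tr
After 5 (firstChild): h2
After 6 (parentNode): tr
After 7 (firstChild): h2
After 8 (previousSibling): h2 (no-op, stayed)
After 9 (parentNode): tr
After 10 (lastChild): h2
After 11 (parentNode): tr
After 12 (previousSibling): h1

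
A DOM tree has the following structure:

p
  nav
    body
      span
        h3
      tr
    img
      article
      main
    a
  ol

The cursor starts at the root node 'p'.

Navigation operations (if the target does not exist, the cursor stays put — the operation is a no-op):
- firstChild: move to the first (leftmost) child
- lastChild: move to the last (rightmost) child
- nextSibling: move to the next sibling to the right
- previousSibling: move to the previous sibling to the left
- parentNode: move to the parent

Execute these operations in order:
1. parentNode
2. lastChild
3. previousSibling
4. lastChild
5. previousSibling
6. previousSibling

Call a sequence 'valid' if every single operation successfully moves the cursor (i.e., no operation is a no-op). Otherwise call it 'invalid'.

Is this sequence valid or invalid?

Answer: invalid

Derivation:
After 1 (parentNode): p (no-op, stayed)
After 2 (lastChild): ol
After 3 (previousSibling): nav
After 4 (lastChild): a
After 5 (previousSibling): img
After 6 (previousSibling): body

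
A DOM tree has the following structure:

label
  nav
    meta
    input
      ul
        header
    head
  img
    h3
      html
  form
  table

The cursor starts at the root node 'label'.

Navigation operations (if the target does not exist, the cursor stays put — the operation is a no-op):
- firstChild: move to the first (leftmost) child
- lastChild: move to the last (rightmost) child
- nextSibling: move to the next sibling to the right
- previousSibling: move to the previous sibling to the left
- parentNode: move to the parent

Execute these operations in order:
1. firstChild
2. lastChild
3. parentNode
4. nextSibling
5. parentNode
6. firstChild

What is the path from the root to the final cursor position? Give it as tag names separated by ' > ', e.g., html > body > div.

Answer: label > nav

Derivation:
After 1 (firstChild): nav
After 2 (lastChild): head
After 3 (parentNode): nav
After 4 (nextSibling): img
After 5 (parentNode): label
After 6 (firstChild): nav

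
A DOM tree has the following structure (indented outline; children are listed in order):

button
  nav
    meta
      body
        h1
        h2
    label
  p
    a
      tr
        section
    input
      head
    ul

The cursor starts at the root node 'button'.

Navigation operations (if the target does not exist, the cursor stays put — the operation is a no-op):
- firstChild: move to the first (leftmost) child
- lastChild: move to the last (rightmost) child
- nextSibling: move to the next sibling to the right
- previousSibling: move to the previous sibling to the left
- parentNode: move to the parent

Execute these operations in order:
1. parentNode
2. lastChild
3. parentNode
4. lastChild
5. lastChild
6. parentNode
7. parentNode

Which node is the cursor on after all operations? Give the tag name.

Answer: button

Derivation:
After 1 (parentNode): button (no-op, stayed)
After 2 (lastChild): p
After 3 (parentNode): button
After 4 (lastChild): p
After 5 (lastChild): ul
After 6 (parentNode): p
After 7 (parentNode): button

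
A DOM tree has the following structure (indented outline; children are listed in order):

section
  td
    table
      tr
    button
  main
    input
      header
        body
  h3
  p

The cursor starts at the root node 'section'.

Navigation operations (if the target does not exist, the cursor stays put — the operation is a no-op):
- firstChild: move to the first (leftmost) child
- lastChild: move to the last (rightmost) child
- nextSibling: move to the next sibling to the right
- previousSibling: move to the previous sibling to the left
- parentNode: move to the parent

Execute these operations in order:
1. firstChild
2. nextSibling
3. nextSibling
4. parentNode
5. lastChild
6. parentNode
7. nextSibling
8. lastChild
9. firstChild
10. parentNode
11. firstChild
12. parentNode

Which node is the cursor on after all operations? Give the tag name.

Answer: section

Derivation:
After 1 (firstChild): td
After 2 (nextSibling): main
After 3 (nextSibling): h3
After 4 (parentNode): section
After 5 (lastChild): p
After 6 (parentNode): section
After 7 (nextSibling): section (no-op, stayed)
After 8 (lastChild): p
After 9 (firstChild): p (no-op, stayed)
After 10 (parentNode): section
After 11 (firstChild): td
After 12 (parentNode): section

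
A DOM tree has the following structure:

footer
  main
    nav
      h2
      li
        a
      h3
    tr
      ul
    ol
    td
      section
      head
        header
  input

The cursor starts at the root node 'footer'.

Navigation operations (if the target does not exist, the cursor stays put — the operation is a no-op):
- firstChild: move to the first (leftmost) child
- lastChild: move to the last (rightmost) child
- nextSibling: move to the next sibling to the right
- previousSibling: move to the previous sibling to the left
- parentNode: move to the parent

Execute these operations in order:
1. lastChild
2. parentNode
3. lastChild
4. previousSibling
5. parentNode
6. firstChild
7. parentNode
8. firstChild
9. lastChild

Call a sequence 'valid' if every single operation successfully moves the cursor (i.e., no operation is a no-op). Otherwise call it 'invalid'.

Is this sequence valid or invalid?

After 1 (lastChild): input
After 2 (parentNode): footer
After 3 (lastChild): input
After 4 (previousSibling): main
After 5 (parentNode): footer
After 6 (firstChild): main
After 7 (parentNode): footer
After 8 (firstChild): main
After 9 (lastChild): td

Answer: valid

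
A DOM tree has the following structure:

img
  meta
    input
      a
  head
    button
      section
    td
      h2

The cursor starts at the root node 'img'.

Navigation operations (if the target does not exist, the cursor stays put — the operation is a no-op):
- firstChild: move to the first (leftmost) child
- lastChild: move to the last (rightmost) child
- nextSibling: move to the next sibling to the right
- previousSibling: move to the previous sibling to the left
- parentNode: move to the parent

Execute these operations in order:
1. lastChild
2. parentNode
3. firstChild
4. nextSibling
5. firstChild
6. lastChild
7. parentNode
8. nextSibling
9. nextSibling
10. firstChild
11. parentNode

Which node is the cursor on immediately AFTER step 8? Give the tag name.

After 1 (lastChild): head
After 2 (parentNode): img
After 3 (firstChild): meta
After 4 (nextSibling): head
After 5 (firstChild): button
After 6 (lastChild): section
After 7 (parentNode): button
After 8 (nextSibling): td

Answer: td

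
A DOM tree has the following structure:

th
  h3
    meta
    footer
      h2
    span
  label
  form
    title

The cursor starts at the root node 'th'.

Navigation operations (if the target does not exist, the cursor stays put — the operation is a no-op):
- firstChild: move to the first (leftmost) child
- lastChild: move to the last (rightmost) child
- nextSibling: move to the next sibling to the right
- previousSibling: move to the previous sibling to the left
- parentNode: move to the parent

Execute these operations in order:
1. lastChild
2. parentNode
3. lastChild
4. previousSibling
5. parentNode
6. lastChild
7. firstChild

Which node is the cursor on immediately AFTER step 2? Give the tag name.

After 1 (lastChild): form
After 2 (parentNode): th

Answer: th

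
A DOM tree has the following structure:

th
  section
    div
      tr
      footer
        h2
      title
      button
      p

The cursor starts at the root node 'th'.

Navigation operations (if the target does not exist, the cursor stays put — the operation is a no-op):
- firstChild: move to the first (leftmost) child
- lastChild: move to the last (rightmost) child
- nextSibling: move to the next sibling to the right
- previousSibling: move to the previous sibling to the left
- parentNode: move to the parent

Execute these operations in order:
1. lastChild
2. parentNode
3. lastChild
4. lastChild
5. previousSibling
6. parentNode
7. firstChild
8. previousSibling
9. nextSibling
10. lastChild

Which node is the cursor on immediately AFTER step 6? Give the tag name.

Answer: section

Derivation:
After 1 (lastChild): section
After 2 (parentNode): th
After 3 (lastChild): section
After 4 (lastChild): div
After 5 (previousSibling): div (no-op, stayed)
After 6 (parentNode): section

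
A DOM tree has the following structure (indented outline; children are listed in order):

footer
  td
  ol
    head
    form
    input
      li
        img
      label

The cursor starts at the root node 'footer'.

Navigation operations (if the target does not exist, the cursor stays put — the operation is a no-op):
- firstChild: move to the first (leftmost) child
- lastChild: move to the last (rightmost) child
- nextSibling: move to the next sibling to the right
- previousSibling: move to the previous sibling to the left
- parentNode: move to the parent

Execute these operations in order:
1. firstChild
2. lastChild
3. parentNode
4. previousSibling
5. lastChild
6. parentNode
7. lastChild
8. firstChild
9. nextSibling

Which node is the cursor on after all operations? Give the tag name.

After 1 (firstChild): td
After 2 (lastChild): td (no-op, stayed)
After 3 (parentNode): footer
After 4 (previousSibling): footer (no-op, stayed)
After 5 (lastChild): ol
After 6 (parentNode): footer
After 7 (lastChild): ol
After 8 (firstChild): head
After 9 (nextSibling): form

Answer: form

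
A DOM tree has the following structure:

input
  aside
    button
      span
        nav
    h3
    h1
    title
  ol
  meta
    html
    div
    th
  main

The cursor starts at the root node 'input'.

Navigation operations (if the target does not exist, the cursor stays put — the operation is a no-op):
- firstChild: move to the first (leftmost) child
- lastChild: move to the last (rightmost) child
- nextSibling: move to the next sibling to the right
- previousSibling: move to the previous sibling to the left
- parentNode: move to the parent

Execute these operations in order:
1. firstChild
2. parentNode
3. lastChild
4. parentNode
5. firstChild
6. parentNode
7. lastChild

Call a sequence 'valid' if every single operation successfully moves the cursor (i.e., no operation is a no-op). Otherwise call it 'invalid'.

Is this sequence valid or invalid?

After 1 (firstChild): aside
After 2 (parentNode): input
After 3 (lastChild): main
After 4 (parentNode): input
After 5 (firstChild): aside
After 6 (parentNode): input
After 7 (lastChild): main

Answer: valid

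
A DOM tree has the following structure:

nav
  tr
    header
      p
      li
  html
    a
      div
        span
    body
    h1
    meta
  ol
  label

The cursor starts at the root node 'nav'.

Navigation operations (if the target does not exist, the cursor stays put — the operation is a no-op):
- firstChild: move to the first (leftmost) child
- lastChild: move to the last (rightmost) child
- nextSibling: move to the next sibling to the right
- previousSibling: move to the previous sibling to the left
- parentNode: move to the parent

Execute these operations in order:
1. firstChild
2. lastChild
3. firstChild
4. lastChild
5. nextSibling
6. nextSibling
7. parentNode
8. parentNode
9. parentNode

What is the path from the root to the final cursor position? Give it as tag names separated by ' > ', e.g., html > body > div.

After 1 (firstChild): tr
After 2 (lastChild): header
After 3 (firstChild): p
After 4 (lastChild): p (no-op, stayed)
After 5 (nextSibling): li
After 6 (nextSibling): li (no-op, stayed)
After 7 (parentNode): header
After 8 (parentNode): tr
After 9 (parentNode): nav

Answer: nav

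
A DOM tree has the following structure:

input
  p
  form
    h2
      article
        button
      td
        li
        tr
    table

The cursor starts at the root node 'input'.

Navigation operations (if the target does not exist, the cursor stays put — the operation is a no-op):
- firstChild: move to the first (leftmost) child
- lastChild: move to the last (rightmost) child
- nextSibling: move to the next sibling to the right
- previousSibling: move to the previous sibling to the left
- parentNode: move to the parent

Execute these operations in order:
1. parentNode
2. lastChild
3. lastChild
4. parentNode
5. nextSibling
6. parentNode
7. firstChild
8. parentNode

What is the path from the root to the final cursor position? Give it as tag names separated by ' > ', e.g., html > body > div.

Answer: input

Derivation:
After 1 (parentNode): input (no-op, stayed)
After 2 (lastChild): form
After 3 (lastChild): table
After 4 (parentNode): form
After 5 (nextSibling): form (no-op, stayed)
After 6 (parentNode): input
After 7 (firstChild): p
After 8 (parentNode): input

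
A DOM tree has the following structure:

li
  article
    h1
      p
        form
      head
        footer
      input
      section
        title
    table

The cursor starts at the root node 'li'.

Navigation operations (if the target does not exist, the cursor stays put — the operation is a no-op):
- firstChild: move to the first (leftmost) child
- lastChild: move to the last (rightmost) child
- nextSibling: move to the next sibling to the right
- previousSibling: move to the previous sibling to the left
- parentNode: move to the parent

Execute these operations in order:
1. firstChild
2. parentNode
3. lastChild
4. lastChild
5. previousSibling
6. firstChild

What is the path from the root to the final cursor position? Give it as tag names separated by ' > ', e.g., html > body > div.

Answer: li > article > h1 > p

Derivation:
After 1 (firstChild): article
After 2 (parentNode): li
After 3 (lastChild): article
After 4 (lastChild): table
After 5 (previousSibling): h1
After 6 (firstChild): p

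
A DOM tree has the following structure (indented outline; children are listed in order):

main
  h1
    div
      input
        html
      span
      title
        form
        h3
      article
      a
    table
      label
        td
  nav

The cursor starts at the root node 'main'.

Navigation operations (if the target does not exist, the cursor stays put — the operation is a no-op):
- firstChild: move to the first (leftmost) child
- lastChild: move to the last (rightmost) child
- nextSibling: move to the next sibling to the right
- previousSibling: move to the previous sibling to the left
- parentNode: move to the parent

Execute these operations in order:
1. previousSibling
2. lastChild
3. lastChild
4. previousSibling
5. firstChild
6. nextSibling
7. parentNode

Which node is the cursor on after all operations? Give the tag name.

After 1 (previousSibling): main (no-op, stayed)
After 2 (lastChild): nav
After 3 (lastChild): nav (no-op, stayed)
After 4 (previousSibling): h1
After 5 (firstChild): div
After 6 (nextSibling): table
After 7 (parentNode): h1

Answer: h1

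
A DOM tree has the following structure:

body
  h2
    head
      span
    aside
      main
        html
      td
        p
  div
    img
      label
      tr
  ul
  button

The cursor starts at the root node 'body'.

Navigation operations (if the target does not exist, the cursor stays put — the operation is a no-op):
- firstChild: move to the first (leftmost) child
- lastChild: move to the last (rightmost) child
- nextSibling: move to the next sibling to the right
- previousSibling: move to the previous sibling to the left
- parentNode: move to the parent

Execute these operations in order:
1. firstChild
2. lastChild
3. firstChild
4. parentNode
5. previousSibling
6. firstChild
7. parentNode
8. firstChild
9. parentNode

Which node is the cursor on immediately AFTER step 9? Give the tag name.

After 1 (firstChild): h2
After 2 (lastChild): aside
After 3 (firstChild): main
After 4 (parentNode): aside
After 5 (previousSibling): head
After 6 (firstChild): span
After 7 (parentNode): head
After 8 (firstChild): span
After 9 (parentNode): head

Answer: head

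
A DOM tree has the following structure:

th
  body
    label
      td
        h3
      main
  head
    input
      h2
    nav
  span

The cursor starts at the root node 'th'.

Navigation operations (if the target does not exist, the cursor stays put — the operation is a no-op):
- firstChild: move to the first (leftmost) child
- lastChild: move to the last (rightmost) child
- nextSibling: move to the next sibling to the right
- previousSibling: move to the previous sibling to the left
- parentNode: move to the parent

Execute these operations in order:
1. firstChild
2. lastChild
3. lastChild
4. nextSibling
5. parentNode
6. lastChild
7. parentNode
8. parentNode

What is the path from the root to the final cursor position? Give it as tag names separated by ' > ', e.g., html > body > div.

Answer: th > body

Derivation:
After 1 (firstChild): body
After 2 (lastChild): label
After 3 (lastChild): main
After 4 (nextSibling): main (no-op, stayed)
After 5 (parentNode): label
After 6 (lastChild): main
After 7 (parentNode): label
After 8 (parentNode): body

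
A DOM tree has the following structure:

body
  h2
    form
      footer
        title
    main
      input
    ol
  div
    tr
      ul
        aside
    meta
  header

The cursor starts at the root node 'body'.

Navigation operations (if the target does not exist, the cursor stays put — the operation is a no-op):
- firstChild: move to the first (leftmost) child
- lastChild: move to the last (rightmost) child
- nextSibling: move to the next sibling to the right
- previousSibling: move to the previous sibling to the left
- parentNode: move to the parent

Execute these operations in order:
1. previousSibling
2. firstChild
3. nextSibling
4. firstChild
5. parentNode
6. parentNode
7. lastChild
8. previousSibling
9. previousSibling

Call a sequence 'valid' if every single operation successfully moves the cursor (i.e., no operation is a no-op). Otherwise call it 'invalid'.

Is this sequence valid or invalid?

Answer: invalid

Derivation:
After 1 (previousSibling): body (no-op, stayed)
After 2 (firstChild): h2
After 3 (nextSibling): div
After 4 (firstChild): tr
After 5 (parentNode): div
After 6 (parentNode): body
After 7 (lastChild): header
After 8 (previousSibling): div
After 9 (previousSibling): h2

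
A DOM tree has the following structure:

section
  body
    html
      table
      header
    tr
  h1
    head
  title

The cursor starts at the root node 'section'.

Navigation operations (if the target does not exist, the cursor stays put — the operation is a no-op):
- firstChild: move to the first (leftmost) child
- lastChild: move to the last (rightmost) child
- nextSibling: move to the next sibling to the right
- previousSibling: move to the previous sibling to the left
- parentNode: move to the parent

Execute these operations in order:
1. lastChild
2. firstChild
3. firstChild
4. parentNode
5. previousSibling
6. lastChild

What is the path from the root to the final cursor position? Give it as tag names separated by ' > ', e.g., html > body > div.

After 1 (lastChild): title
After 2 (firstChild): title (no-op, stayed)
After 3 (firstChild): title (no-op, stayed)
After 4 (parentNode): section
After 5 (previousSibling): section (no-op, stayed)
After 6 (lastChild): title

Answer: section > title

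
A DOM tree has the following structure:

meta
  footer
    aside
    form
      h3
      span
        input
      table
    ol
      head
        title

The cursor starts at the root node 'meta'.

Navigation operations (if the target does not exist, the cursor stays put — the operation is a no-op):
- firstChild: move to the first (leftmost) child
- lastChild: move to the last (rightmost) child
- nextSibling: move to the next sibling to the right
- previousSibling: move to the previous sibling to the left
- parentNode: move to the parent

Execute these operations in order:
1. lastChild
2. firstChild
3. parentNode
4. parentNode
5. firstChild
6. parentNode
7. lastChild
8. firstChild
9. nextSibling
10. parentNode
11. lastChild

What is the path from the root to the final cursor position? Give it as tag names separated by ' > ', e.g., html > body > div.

Answer: meta > footer > ol

Derivation:
After 1 (lastChild): footer
After 2 (firstChild): aside
After 3 (parentNode): footer
After 4 (parentNode): meta
After 5 (firstChild): footer
After 6 (parentNode): meta
After 7 (lastChild): footer
After 8 (firstChild): aside
After 9 (nextSibling): form
After 10 (parentNode): footer
After 11 (lastChild): ol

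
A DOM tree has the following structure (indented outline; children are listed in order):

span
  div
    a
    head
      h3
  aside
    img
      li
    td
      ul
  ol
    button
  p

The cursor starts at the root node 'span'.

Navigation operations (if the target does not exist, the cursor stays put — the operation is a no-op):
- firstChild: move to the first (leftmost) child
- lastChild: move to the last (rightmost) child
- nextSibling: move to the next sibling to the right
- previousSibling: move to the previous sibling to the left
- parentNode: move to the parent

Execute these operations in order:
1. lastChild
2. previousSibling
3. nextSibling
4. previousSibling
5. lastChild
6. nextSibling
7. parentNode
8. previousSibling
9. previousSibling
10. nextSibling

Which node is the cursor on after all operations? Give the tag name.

Answer: aside

Derivation:
After 1 (lastChild): p
After 2 (previousSibling): ol
After 3 (nextSibling): p
After 4 (previousSibling): ol
After 5 (lastChild): button
After 6 (nextSibling): button (no-op, stayed)
After 7 (parentNode): ol
After 8 (previousSibling): aside
After 9 (previousSibling): div
After 10 (nextSibling): aside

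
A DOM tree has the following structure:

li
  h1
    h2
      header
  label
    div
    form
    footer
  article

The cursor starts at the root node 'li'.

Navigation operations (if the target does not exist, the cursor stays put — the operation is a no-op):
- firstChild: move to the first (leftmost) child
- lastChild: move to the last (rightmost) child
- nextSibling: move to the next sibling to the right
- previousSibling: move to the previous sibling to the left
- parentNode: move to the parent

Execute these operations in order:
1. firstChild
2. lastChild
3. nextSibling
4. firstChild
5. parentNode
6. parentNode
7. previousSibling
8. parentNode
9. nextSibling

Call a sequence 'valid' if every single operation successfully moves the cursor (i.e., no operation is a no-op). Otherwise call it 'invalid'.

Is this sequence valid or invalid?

After 1 (firstChild): h1
After 2 (lastChild): h2
After 3 (nextSibling): h2 (no-op, stayed)
After 4 (firstChild): header
After 5 (parentNode): h2
After 6 (parentNode): h1
After 7 (previousSibling): h1 (no-op, stayed)
After 8 (parentNode): li
After 9 (nextSibling): li (no-op, stayed)

Answer: invalid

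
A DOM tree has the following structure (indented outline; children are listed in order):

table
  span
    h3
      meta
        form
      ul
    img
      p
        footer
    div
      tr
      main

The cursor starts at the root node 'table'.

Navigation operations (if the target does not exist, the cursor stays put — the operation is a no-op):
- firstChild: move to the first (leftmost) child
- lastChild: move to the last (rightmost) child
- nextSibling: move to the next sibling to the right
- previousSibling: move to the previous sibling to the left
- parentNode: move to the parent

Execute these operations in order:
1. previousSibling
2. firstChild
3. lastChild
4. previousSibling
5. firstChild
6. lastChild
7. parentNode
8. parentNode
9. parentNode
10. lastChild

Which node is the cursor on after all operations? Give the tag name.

After 1 (previousSibling): table (no-op, stayed)
After 2 (firstChild): span
After 3 (lastChild): div
After 4 (previousSibling): img
After 5 (firstChild): p
After 6 (lastChild): footer
After 7 (parentNode): p
After 8 (parentNode): img
After 9 (parentNode): span
After 10 (lastChild): div

Answer: div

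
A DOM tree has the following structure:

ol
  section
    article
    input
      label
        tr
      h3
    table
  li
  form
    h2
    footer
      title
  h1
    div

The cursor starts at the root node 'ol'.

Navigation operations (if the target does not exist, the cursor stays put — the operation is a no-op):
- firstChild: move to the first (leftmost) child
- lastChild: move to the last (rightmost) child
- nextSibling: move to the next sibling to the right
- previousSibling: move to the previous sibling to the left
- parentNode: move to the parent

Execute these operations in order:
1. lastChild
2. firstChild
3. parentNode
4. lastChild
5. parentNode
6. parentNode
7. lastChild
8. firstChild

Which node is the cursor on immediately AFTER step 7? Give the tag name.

Answer: h1

Derivation:
After 1 (lastChild): h1
After 2 (firstChild): div
After 3 (parentNode): h1
After 4 (lastChild): div
After 5 (parentNode): h1
After 6 (parentNode): ol
After 7 (lastChild): h1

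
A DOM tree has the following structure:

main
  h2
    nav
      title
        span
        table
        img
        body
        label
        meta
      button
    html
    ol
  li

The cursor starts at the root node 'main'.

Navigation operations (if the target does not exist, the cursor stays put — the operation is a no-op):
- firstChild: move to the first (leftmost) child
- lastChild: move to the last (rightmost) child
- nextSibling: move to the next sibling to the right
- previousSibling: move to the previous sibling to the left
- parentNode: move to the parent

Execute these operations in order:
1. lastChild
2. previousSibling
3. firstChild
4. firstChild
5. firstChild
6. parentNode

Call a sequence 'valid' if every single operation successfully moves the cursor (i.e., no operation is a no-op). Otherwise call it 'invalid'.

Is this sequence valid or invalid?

After 1 (lastChild): li
After 2 (previousSibling): h2
After 3 (firstChild): nav
After 4 (firstChild): title
After 5 (firstChild): span
After 6 (parentNode): title

Answer: valid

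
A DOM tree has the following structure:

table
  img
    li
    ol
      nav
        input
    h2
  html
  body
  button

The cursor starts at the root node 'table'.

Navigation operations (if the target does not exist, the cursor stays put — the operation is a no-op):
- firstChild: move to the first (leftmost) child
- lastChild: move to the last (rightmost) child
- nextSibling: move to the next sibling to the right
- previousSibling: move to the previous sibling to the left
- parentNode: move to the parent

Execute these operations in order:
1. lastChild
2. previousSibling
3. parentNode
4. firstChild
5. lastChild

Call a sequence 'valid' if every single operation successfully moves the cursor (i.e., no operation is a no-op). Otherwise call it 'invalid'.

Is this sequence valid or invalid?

After 1 (lastChild): button
After 2 (previousSibling): body
After 3 (parentNode): table
After 4 (firstChild): img
After 5 (lastChild): h2

Answer: valid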